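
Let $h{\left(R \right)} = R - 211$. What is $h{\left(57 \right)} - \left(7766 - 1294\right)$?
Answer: $-6626$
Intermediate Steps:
$h{\left(R \right)} = -211 + R$
$h{\left(57 \right)} - \left(7766 - 1294\right) = \left(-211 + 57\right) - \left(7766 - 1294\right) = -154 - 6472 = -6626$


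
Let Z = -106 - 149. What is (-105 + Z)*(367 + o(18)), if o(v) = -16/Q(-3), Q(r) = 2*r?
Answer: -133080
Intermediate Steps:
Z = -255
o(v) = 8/3 (o(v) = -16/(2*(-3)) = -16/(-6) = -16*(-⅙) = 8/3)
(-105 + Z)*(367 + o(18)) = (-105 - 255)*(367 + 8/3) = -360*1109/3 = -133080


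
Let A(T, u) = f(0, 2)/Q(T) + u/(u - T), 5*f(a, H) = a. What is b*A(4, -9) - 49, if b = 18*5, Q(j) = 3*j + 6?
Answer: 173/13 ≈ 13.308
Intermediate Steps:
f(a, H) = a/5
Q(j) = 6 + 3*j
A(T, u) = u/(u - T) (A(T, u) = ((⅕)*0)/(6 + 3*T) + u/(u - T) = 0/(6 + 3*T) + u/(u - T) = 0 + u/(u - T) = u/(u - T))
b = 90
b*A(4, -9) - 49 = 90*(-9/(-9 - 1*4)) - 49 = 90*(-9/(-9 - 4)) - 49 = 90*(-9/(-13)) - 49 = 90*(-9*(-1/13)) - 49 = 90*(9/13) - 49 = 810/13 - 49 = 173/13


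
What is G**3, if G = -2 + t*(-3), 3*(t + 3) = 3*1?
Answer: 64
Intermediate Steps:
t = -2 (t = -3 + (3*1)/3 = -3 + (1/3)*3 = -3 + 1 = -2)
G = 4 (G = -2 - 2*(-3) = -2 + 6 = 4)
G**3 = 4**3 = 64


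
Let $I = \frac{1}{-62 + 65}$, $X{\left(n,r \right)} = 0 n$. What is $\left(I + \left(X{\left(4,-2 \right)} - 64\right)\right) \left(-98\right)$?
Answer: $\frac{18718}{3} \approx 6239.3$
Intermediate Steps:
$X{\left(n,r \right)} = 0$
$I = \frac{1}{3} \approx 0.33333$
$\left(I + \left(X{\left(4,-2 \right)} - 64\right)\right) \left(-98\right) = \left(\frac{1}{3} + \left(0 - 64\right)\right) \left(-98\right) = \left(\frac{1}{3} - 64\right) \left(-98\right) = \left(- \frac{191}{3}\right) \left(-98\right) = \frac{18718}{3}$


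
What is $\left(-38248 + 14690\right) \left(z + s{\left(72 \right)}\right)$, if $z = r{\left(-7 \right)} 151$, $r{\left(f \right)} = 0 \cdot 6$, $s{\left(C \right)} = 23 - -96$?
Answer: $-2803402$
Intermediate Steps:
$s{\left(C \right)} = 119$ ($s{\left(C \right)} = 23 + 96 = 119$)
$r{\left(f \right)} = 0$
$z = 0$ ($z = 0 \cdot 151 = 0$)
$\left(-38248 + 14690\right) \left(z + s{\left(72 \right)}\right) = \left(-38248 + 14690\right) \left(0 + 119\right) = \left(-23558\right) 119 = -2803402$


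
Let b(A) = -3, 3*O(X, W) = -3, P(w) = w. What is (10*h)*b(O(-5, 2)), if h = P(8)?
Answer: -240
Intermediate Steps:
O(X, W) = -1 (O(X, W) = (⅓)*(-3) = -1)
h = 8
(10*h)*b(O(-5, 2)) = (10*8)*(-3) = 80*(-3) = -240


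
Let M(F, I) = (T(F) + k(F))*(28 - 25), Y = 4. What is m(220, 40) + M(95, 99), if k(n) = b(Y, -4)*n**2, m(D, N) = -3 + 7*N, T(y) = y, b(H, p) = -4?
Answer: -107738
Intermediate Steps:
k(n) = -4*n**2
M(F, I) = -12*F**2 + 3*F (M(F, I) = (F - 4*F**2)*(28 - 25) = (F - 4*F**2)*3 = -12*F**2 + 3*F)
m(220, 40) + M(95, 99) = (-3 + 7*40) + 3*95*(1 - 4*95) = (-3 + 280) + 3*95*(1 - 380) = 277 + 3*95*(-379) = 277 - 108015 = -107738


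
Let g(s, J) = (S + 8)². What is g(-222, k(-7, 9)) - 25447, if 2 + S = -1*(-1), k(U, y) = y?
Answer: -25398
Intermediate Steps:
S = -1 (S = -2 - 1*(-1) = -2 + 1 = -1)
g(s, J) = 49 (g(s, J) = (-1 + 8)² = 7² = 49)
g(-222, k(-7, 9)) - 25447 = 49 - 25447 = -25398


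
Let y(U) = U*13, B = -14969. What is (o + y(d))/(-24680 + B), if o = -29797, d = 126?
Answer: 28159/39649 ≈ 0.71021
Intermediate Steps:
y(U) = 13*U
(o + y(d))/(-24680 + B) = (-29797 + 13*126)/(-24680 - 14969) = (-29797 + 1638)/(-39649) = -28159*(-1/39649) = 28159/39649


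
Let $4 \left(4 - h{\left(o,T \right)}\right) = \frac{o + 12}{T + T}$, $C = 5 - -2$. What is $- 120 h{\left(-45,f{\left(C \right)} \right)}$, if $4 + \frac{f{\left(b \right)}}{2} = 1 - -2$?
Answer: $- \frac{465}{2} \approx -232.5$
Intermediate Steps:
$C = 7$ ($C = 5 + 2 = 7$)
$f{\left(b \right)} = -2$ ($f{\left(b \right)} = -8 + 2 \left(1 - -2\right) = -8 + 2 \left(1 + 2\right) = -8 + 2 \cdot 3 = -8 + 6 = -2$)
$h{\left(o,T \right)} = 4 - \frac{12 + o}{8 T}$ ($h{\left(o,T \right)} = 4 - \frac{\left(o + 12\right) \frac{1}{T + T}}{4} = 4 - \frac{\left(12 + o\right) \frac{1}{2 T}}{4} = 4 - \frac{\frac{1}{2} \frac{1}{T} \left(12 + o\right)}{4} = 4 - \frac{12 + o}{8 T}$)
$- 120 h{\left(-45,f{\left(C \right)} \right)} = - 120 \frac{-12 - -45 + 32 \left(-2\right)}{8 \left(-2\right)} = - 120 \cdot \frac{1}{8} \left(- \frac{1}{2}\right) \left(-12 + 45 - 64\right) = - 120 \cdot \frac{1}{8} \left(- \frac{1}{2}\right) \left(-31\right) = \left(-120\right) \frac{31}{16} = - \frac{465}{2}$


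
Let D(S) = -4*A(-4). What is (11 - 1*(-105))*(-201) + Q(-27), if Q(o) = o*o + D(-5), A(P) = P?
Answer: -22571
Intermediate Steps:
D(S) = 16 (D(S) = -4*(-4) = 16)
Q(o) = 16 + o² (Q(o) = o*o + 16 = o² + 16 = 16 + o²)
(11 - 1*(-105))*(-201) + Q(-27) = (11 - 1*(-105))*(-201) + (16 + (-27)²) = (11 + 105)*(-201) + (16 + 729) = 116*(-201) + 745 = -23316 + 745 = -22571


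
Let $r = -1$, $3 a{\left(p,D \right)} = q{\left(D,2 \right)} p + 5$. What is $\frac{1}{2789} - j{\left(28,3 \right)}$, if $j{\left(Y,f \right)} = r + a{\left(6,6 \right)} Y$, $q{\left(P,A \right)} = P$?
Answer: $- \frac{3193402}{8367} \approx -381.67$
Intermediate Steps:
$a{\left(p,D \right)} = \frac{5}{3} + \frac{D p}{3}$ ($a{\left(p,D \right)} = \frac{D p + 5}{3} = \frac{5 + D p}{3} = \frac{5}{3} + \frac{D p}{3}$)
$j{\left(Y,f \right)} = -1 + \frac{41 Y}{3}$ ($j{\left(Y,f \right)} = -1 + \left(\frac{5}{3} + \frac{1}{3} \cdot 6 \cdot 6\right) Y = -1 + \left(\frac{5}{3} + 12\right) Y = -1 + \frac{41 Y}{3}$)
$\frac{1}{2789} - j{\left(28,3 \right)} = \frac{1}{2789} - \left(-1 + \frac{41}{3} \cdot 28\right) = \frac{1}{2789} - \left(-1 + \frac{1148}{3}\right) = \frac{1}{2789} - \frac{1145}{3} = - \frac{3193402}{8367}$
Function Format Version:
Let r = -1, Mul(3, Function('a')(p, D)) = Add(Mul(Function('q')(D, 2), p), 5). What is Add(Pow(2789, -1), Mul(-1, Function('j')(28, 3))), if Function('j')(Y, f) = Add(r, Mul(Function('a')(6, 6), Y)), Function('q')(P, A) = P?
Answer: Rational(-3193402, 8367) ≈ -381.67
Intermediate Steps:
Function('a')(p, D) = Add(Rational(5, 3), Mul(Rational(1, 3), D, p)) (Function('a')(p, D) = Mul(Rational(1, 3), Add(Mul(D, p), 5)) = Mul(Rational(1, 3), Add(5, Mul(D, p))) = Add(Rational(5, 3), Mul(Rational(1, 3), D, p)))
Function('j')(Y, f) = Add(-1, Mul(Rational(41, 3), Y)) (Function('j')(Y, f) = Add(-1, Mul(Add(Rational(5, 3), Mul(Rational(1, 3), 6, 6)), Y)) = Add(-1, Mul(Add(Rational(5, 3), 12), Y)) = Add(-1, Mul(Rational(41, 3), Y)))
Add(Pow(2789, -1), Mul(-1, Function('j')(28, 3))) = Add(Pow(2789, -1), Mul(-1, Add(-1, Mul(Rational(41, 3), 28)))) = Add(Rational(1, 2789), Mul(-1, Add(-1, Rational(1148, 3)))) = Add(Rational(1, 2789), Mul(-1, Rational(1145, 3))) = Add(Rational(1, 2789), Rational(-1145, 3)) = Rational(-3193402, 8367)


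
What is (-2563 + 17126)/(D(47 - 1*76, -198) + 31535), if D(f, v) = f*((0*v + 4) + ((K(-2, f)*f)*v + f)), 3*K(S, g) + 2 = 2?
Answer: 14563/32260 ≈ 0.45143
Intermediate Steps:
K(S, g) = 0 (K(S, g) = -⅔ + (⅓)*2 = -⅔ + ⅔ = 0)
D(f, v) = f*(4 + f) (D(f, v) = f*((0*v + 4) + ((0*f)*v + f)) = f*((0 + 4) + (0*v + f)) = f*(4 + (0 + f)) = f*(4 + f))
(-2563 + 17126)/(D(47 - 1*76, -198) + 31535) = (-2563 + 17126)/((47 - 1*76)*(4 + (47 - 1*76)) + 31535) = 14563/((47 - 76)*(4 + (47 - 76)) + 31535) = 14563/(-29*(4 - 29) + 31535) = 14563/(-29*(-25) + 31535) = 14563/(725 + 31535) = 14563/32260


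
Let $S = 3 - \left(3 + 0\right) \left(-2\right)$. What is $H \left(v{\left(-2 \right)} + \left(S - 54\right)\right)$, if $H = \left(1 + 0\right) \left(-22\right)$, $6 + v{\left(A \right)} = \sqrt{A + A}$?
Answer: $1122 - 44 i \approx 1122.0 - 44.0 i$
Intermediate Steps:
$S = 9$ ($S = 3 - 3 \left(-2\right) = 3 - -6 = 3 + 6 = 9$)
$v{\left(A \right)} = -6 + \sqrt{2} \sqrt{A}$ ($v{\left(A \right)} = -6 + \sqrt{A + A} = -6 + \sqrt{2 A} = -6 + \sqrt{2} \sqrt{A}$)
$H = -22$ ($H = 1 \left(-22\right) = -22$)
$H \left(v{\left(-2 \right)} + \left(S - 54\right)\right) = - 22 \left(\left(-6 + \sqrt{2} \sqrt{-2}\right) + \left(9 - 54\right)\right) = - 22 \left(\left(-6 + \sqrt{2} i \sqrt{2}\right) + \left(9 - 54\right)\right) = - 22 \left(\left(-6 + 2 i\right) - 45\right) = - 22 \left(-51 + 2 i\right) = 1122 - 44 i$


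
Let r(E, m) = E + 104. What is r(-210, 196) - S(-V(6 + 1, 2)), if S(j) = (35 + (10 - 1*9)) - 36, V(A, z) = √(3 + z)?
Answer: -106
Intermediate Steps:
r(E, m) = 104 + E
S(j) = 0 (S(j) = (35 + (10 - 9)) - 36 = (35 + 1) - 36 = 36 - 36 = 0)
r(-210, 196) - S(-V(6 + 1, 2)) = (104 - 210) - 1*0 = -106 + 0 = -106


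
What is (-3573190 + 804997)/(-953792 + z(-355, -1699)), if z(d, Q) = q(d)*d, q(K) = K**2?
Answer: 307577/5076963 ≈ 0.060583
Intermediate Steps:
z(d, Q) = d**3 (z(d, Q) = d**2*d = d**3)
(-3573190 + 804997)/(-953792 + z(-355, -1699)) = (-3573190 + 804997)/(-953792 + (-355)**3) = -2768193/(-953792 - 44738875) = -2768193/(-45692667) = -2768193*(-1/45692667) = 307577/5076963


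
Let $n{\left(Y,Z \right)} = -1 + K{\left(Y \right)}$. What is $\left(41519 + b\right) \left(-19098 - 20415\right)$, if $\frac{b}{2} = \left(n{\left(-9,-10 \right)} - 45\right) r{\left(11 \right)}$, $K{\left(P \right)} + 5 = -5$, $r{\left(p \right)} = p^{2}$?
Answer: $-1105060071$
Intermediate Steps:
$K{\left(P \right)} = -10$ ($K{\left(P \right)} = -5 - 5 = -10$)
$n{\left(Y,Z \right)} = -11$ ($n{\left(Y,Z \right)} = -1 - 10 = -11$)
$b = -13552$ ($b = 2 \left(-11 - 45\right) 11^{2} = 2 \left(\left(-56\right) 121\right) = 2 \left(-6776\right) = -13552$)
$\left(41519 + b\right) \left(-19098 - 20415\right) = \left(41519 - 13552\right) \left(-19098 - 20415\right) = 27967 \left(-39513\right) = -1105060071$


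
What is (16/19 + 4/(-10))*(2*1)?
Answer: 84/95 ≈ 0.88421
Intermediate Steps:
(16/19 + 4/(-10))*(2*1) = (16*(1/19) + 4*(-⅒))*2 = (16/19 - ⅖)*2 = (42/95)*2 = 84/95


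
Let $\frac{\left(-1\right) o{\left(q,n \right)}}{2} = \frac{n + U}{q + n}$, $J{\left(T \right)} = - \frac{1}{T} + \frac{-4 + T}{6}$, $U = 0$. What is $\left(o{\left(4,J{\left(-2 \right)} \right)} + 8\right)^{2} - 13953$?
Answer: $- \frac{680333}{49} \approx -13884.0$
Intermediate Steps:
$J{\left(T \right)} = - \frac{2}{3} - \frac{1}{T} + \frac{T}{6}$ ($J{\left(T \right)} = - \frac{1}{T} + \left(-4 + T\right) \frac{1}{6} = - \frac{1}{T} + \left(- \frac{2}{3} + \frac{T}{6}\right) = - \frac{2}{3} - \frac{1}{T} + \frac{T}{6}$)
$o{\left(q,n \right)} = - \frac{2 n}{n + q}$ ($o{\left(q,n \right)} = - 2 \frac{n + 0}{q + n} = - 2 \frac{n}{n + q} = - \frac{2 n}{n + q}$)
$\left(o{\left(4,J{\left(-2 \right)} \right)} + 8\right)^{2} - 13953 = \left(- \frac{2 \frac{-6 - 2 \left(-4 - 2\right)}{6 \left(-2\right)}}{\frac{-6 - 2 \left(-4 - 2\right)}{6 \left(-2\right)} + 4} + 8\right)^{2} - 13953 = \left(- \frac{2 \cdot \frac{1}{6} \left(- \frac{1}{2}\right) \left(-6 - -12\right)}{\frac{1}{6} \left(- \frac{1}{2}\right) \left(-6 - -12\right) + 4} + 8\right)^{2} - 13953 = \left(- \frac{2 \cdot \frac{1}{6} \left(- \frac{1}{2}\right) \left(-6 + 12\right)}{\frac{1}{6} \left(- \frac{1}{2}\right) \left(-6 + 12\right) + 4} + 8\right)^{2} - 13953 = \left(- \frac{2 \cdot \frac{1}{6} \left(- \frac{1}{2}\right) 6}{\frac{1}{6} \left(- \frac{1}{2}\right) 6 + 4} + 8\right)^{2} - 13953 = \left(\left(-2\right) \left(- \frac{1}{2}\right) \frac{1}{- \frac{1}{2} + 4} + 8\right)^{2} - 13953 = \left(\left(-2\right) \left(- \frac{1}{2}\right) \frac{1}{\frac{7}{2}} + 8\right)^{2} - 13953 = \left(\left(-2\right) \left(- \frac{1}{2}\right) \frac{2}{7} + 8\right)^{2} - 13953 = \left(\frac{2}{7} + 8\right)^{2} - 13953 = \left(\frac{58}{7}\right)^{2} - 13953 = \frac{3364}{49} - 13953 = - \frac{680333}{49}$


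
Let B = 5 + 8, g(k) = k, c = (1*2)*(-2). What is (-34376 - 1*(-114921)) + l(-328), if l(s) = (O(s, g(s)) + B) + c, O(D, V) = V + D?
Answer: 79898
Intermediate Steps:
c = -4 (c = 2*(-2) = -4)
B = 13
O(D, V) = D + V
l(s) = 9 + 2*s (l(s) = ((s + s) + 13) - 4 = (2*s + 13) - 4 = (13 + 2*s) - 4 = 9 + 2*s)
(-34376 - 1*(-114921)) + l(-328) = (-34376 - 1*(-114921)) + (9 + 2*(-328)) = (-34376 + 114921) + (9 - 656) = 80545 - 647 = 79898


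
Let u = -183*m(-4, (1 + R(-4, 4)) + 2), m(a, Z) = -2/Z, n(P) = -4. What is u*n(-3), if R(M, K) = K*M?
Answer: 1464/13 ≈ 112.62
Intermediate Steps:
u = -366/13 (u = -(-366)/((1 + 4*(-4)) + 2) = -(-366)/((1 - 16) + 2) = -(-366)/(-15 + 2) = -(-366)/(-13) = -(-366)*(-1)/13 = -183*2/13 = -366/13 ≈ -28.154)
u*n(-3) = -366/13*(-4) = 1464/13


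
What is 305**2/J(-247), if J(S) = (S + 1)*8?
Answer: -93025/1968 ≈ -47.269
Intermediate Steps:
J(S) = 8 + 8*S (J(S) = (1 + S)*8 = 8 + 8*S)
305**2/J(-247) = 305**2/(8 + 8*(-247)) = 93025/(8 - 1976) = 93025/(-1968) = 93025*(-1/1968) = -93025/1968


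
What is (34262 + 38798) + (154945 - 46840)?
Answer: 181165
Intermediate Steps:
(34262 + 38798) + (154945 - 46840) = 73060 + 108105 = 181165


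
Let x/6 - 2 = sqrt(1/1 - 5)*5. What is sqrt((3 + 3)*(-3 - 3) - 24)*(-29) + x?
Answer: 12 + 60*I - 58*I*sqrt(15) ≈ 12.0 - 164.63*I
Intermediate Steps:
x = 12 + 60*I (x = 12 + 6*(sqrt(1/1 - 5)*5) = 12 + 6*(sqrt(1 - 5)*5) = 12 + 6*(sqrt(-4)*5) = 12 + 6*((2*I)*5) = 12 + 6*(10*I) = 12 + 60*I ≈ 12.0 + 60.0*I)
sqrt((3 + 3)*(-3 - 3) - 24)*(-29) + x = sqrt((3 + 3)*(-3 - 3) - 24)*(-29) + (12 + 60*I) = sqrt(6*(-6) - 24)*(-29) + (12 + 60*I) = sqrt(-36 - 24)*(-29) + (12 + 60*I) = sqrt(-60)*(-29) + (12 + 60*I) = (2*I*sqrt(15))*(-29) + (12 + 60*I) = -58*I*sqrt(15) + (12 + 60*I) = 12 + 60*I - 58*I*sqrt(15)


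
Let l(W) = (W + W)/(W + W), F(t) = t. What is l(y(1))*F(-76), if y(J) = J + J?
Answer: -76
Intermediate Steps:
y(J) = 2*J
l(W) = 1 (l(W) = (2*W)/((2*W)) = (2*W)*(1/(2*W)) = 1)
l(y(1))*F(-76) = 1*(-76) = -76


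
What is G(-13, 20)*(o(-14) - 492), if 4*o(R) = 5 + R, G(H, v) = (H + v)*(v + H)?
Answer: -96873/4 ≈ -24218.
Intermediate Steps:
G(H, v) = (H + v)**2 (G(H, v) = (H + v)*(H + v) = (H + v)**2)
o(R) = 5/4 + R/4 (o(R) = (5 + R)/4 = 5/4 + R/4)
G(-13, 20)*(o(-14) - 492) = (-13 + 20)**2*((5/4 + (1/4)*(-14)) - 492) = 7**2*((5/4 - 7/2) - 492) = 49*(-9/4 - 492) = 49*(-1977/4) = -96873/4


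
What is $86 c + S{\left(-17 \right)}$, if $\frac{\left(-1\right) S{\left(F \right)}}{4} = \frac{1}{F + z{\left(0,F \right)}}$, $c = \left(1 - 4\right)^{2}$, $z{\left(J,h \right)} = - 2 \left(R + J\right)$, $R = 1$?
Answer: $\frac{14710}{19} \approx 774.21$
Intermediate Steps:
$z{\left(J,h \right)} = -2 - 2 J$ ($z{\left(J,h \right)} = - 2 \left(1 + J\right) = -2 - 2 J$)
$c = 9$ ($c = \left(-3\right)^{2} = 9$)
$S{\left(F \right)} = - \frac{4}{-2 + F}$ ($S{\left(F \right)} = - \frac{4}{F - 2} = - \frac{4}{-2 + F}$)
$86 c + S{\left(-17 \right)} = 86 \cdot 9 - \frac{4}{-2 - 17} = 774 - \frac{4}{-19} = 774 - - \frac{4}{19} = 774 + \frac{4}{19} = \frac{14710}{19}$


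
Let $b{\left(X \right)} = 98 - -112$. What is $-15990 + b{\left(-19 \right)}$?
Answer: $-15780$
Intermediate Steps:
$b{\left(X \right)} = 210$ ($b{\left(X \right)} = 98 + 112 = 210$)
$-15990 + b{\left(-19 \right)} = -15990 + 210 = -15780$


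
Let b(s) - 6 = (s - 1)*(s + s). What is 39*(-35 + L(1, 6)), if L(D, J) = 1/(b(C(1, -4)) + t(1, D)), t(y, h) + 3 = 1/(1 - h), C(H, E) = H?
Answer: -1365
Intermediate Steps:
t(y, h) = -3 + 1/(1 - h)
b(s) = 6 + 2*s*(-1 + s) (b(s) = 6 + (s - 1)*(s + s) = 6 + (-1 + s)*(2*s) = 6 + 2*s*(-1 + s))
L(D, J) = 1/(6 + (2 - 3*D)/(-1 + D)) (L(D, J) = 1/((6 - 2*1 + 2*1**2) + (2 - 3*D)/(-1 + D)) = 1/((6 - 2 + 2*1) + (2 - 3*D)/(-1 + D)) = 1/((6 - 2 + 2) + (2 - 3*D)/(-1 + D)) = 1/(6 + (2 - 3*D)/(-1 + D)))
39*(-35 + L(1, 6)) = 39*(-35 + (-1 + 1)/(-4 + 3*1)) = 39*(-35 + 0/(-4 + 3)) = 39*(-35 + 0/(-1)) = 39*(-35 - 1*0) = 39*(-35 + 0) = 39*(-35) = -1365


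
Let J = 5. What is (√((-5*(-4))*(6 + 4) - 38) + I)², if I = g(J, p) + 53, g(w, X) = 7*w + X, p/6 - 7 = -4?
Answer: 11398 + 1908*√2 ≈ 14096.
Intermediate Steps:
p = 18 (p = 42 + 6*(-4) = 42 - 24 = 18)
g(w, X) = X + 7*w
I = 106 (I = (18 + 7*5) + 53 = (18 + 35) + 53 = 53 + 53 = 106)
(√((-5*(-4))*(6 + 4) - 38) + I)² = (√((-5*(-4))*(6 + 4) - 38) + 106)² = (√(20*10 - 38) + 106)² = (√(200 - 38) + 106)² = (√162 + 106)² = (9*√2 + 106)² = (106 + 9*√2)²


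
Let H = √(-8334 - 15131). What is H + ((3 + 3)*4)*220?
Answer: 5280 + 19*I*√65 ≈ 5280.0 + 153.18*I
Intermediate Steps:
H = 19*I*√65 (H = √(-23465) = 19*I*√65 ≈ 153.18*I)
H + ((3 + 3)*4)*220 = 19*I*√65 + ((3 + 3)*4)*220 = 19*I*√65 + (6*4)*220 = 19*I*√65 + 24*220 = 19*I*√65 + 5280 = 5280 + 19*I*√65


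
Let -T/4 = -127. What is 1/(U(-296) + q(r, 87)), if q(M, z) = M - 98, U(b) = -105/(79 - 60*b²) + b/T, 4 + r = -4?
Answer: -95374841/10165303983 ≈ -0.0093824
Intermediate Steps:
T = 508 (T = -4*(-127) = 508)
r = -8 (r = -4 - 4 = -8)
U(b) = -105/(79 - 60*b²) + b/508
q(M, z) = -98 + M
1/(U(-296) + q(r, 87)) = 1/((53340 - 79*(-296) + 60*(-296)³)/(508*(-79 + 60*(-296)²)) + (-98 - 8)) = 1/((53340 + 23384 + 60*(-25934336))/(508*(-79 + 60*87616)) - 106) = 1/((53340 + 23384 - 1556060160)/(508*(-79 + 5256960)) - 106) = 1/((1/508)*(-1555983436)/5256881 - 106) = 1/((1/508)*(1/5256881)*(-1555983436) - 106) = 1/(-55570837/95374841 - 106) = 1/(-10165303983/95374841) = -95374841/10165303983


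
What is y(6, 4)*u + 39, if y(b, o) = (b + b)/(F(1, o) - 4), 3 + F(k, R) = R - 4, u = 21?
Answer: 3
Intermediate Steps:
F(k, R) = -7 + R (F(k, R) = -3 + (R - 4) = -3 + (-4 + R) = -7 + R)
y(b, o) = 2*b/(-11 + o) (y(b, o) = (b + b)/((-7 + o) - 4) = (2*b)/(-11 + o) = 2*b/(-11 + o))
y(6, 4)*u + 39 = (2*6/(-11 + 4))*21 + 39 = (2*6/(-7))*21 + 39 = (2*6*(-1/7))*21 + 39 = -12/7*21 + 39 = -36 + 39 = 3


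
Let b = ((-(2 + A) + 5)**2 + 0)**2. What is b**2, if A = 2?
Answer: 1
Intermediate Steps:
b = 1 (b = ((-(2 + 2) + 5)**2 + 0)**2 = ((-1*4 + 5)**2 + 0)**2 = ((-4 + 5)**2 + 0)**2 = (1**2 + 0)**2 = (1 + 0)**2 = 1**2 = 1)
b**2 = 1**2 = 1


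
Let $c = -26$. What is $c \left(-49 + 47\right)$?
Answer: $52$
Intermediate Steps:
$c \left(-49 + 47\right) = - 26 \left(-49 + 47\right) = \left(-26\right) \left(-2\right) = 52$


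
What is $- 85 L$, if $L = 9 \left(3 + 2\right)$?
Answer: $-3825$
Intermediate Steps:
$L = 45$ ($L = 9 \cdot 5 = 45$)
$- 85 L = \left(-85\right) 45 = -3825$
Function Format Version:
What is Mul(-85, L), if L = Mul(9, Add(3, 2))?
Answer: -3825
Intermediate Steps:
L = 45 (L = Mul(9, 5) = 45)
Mul(-85, L) = Mul(-85, 45) = -3825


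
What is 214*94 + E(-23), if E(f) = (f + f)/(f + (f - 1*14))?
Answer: 603503/30 ≈ 20117.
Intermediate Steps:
E(f) = 2*f/(-14 + 2*f) (E(f) = (2*f)/(f + (f - 14)) = (2*f)/(f + (-14 + f)) = (2*f)/(-14 + 2*f) = 2*f/(-14 + 2*f))
214*94 + E(-23) = 214*94 - 23/(-7 - 23) = 20116 - 23/(-30) = 20116 - 23*(-1/30) = 20116 + 23/30 = 603503/30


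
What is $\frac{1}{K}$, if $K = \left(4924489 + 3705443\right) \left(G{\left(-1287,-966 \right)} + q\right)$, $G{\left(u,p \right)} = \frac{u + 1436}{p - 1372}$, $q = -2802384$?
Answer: $- \frac{1169}{28271544788301006} \approx -4.1349 \cdot 10^{-14}$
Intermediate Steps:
$G{\left(u,p \right)} = \frac{1436 + u}{-1372 + p}$
$K = - \frac{28271544788301006}{1169}$ ($K = \left(4924489 + 3705443\right) \left(\frac{1436 - 1287}{-1372 - 966} - 2802384\right) = 8629932 \left(\frac{1}{-2338} \cdot 149 - 2802384\right) = 8629932 \left(\left(- \frac{1}{2338}\right) 149 - 2802384\right) = 8629932 \left(- \frac{149}{2338} - 2802384\right) = 8629932 \left(- \frac{6551973941}{2338}\right) = - \frac{28271544788301006}{1169} \approx -2.4184 \cdot 10^{13}$)
$\frac{1}{K} = \frac{1}{- \frac{28271544788301006}{1169}} = - \frac{1169}{28271544788301006}$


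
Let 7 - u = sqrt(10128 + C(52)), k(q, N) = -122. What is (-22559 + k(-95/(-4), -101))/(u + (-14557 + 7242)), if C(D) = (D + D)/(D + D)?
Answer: 639972/206165 - 613*sqrt(10129)/1443155 ≈ 3.0614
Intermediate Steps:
C(D) = 1 (C(D) = (2*D)/((2*D)) = (2*D)*(1/(2*D)) = 1)
u = 7 - sqrt(10129) (u = 7 - sqrt(10128 + 1) = 7 - sqrt(10129) ≈ -93.643)
(-22559 + k(-95/(-4), -101))/(u + (-14557 + 7242)) = (-22559 - 122)/((7 - sqrt(10129)) + (-14557 + 7242)) = -22681/((7 - sqrt(10129)) - 7315) = -22681/(-7308 - sqrt(10129))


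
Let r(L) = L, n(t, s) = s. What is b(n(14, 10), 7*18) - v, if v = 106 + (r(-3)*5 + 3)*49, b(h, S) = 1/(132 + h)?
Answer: 68445/142 ≈ 482.01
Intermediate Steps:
v = -482 (v = 106 + (-3*5 + 3)*49 = 106 + (-15 + 3)*49 = 106 - 12*49 = 106 - 588 = -482)
b(n(14, 10), 7*18) - v = 1/(132 + 10) - 1*(-482) = 1/142 + 482 = 68445/142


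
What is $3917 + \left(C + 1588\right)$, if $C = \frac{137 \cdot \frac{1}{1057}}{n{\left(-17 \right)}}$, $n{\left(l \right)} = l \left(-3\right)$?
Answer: $\frac{296758172}{53907} \approx 5505.0$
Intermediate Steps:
$n{\left(l \right)} = - 3 l$
$C = \frac{137}{53907}$ ($C = \frac{137 \cdot \frac{1}{1057}}{\left(-3\right) \left(-17\right)} = \frac{137 \cdot \frac{1}{1057}}{51} = \frac{137}{1057} \cdot \frac{1}{51} = \frac{137}{53907} \approx 0.0025414$)
$3917 + \left(C + 1588\right) = 3917 + \left(\frac{137}{53907} + 1588\right) = 3917 + \frac{85604453}{53907} = \frac{296758172}{53907}$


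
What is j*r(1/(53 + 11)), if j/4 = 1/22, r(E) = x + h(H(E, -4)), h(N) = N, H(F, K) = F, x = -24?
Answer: -1535/352 ≈ -4.3608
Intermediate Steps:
r(E) = -24 + E
j = 2/11 (j = 4/22 = 4*(1/22) = 2/11 ≈ 0.18182)
j*r(1/(53 + 11)) = 2*(-24 + 1/(53 + 11))/11 = 2*(-24 + 1/64)/11 = (2/11)*(-1535/64) = -1535/352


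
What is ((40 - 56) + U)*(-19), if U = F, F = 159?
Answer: -2717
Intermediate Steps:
U = 159
((40 - 56) + U)*(-19) = ((40 - 56) + 159)*(-19) = (-16 + 159)*(-19) = 143*(-19) = -2717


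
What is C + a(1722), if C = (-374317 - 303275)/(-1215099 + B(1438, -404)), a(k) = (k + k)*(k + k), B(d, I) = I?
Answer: 14417247069000/1215503 ≈ 1.1861e+7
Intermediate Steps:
a(k) = 4*k² (a(k) = (2*k)*(2*k) = 4*k²)
C = 677592/1215503 (C = (-374317 - 303275)/(-1215099 - 404) = -677592/(-1215503) = -677592*(-1/1215503) = 677592/1215503 ≈ 0.55746)
C + a(1722) = 677592/1215503 + 4*1722² = 677592/1215503 + 4*2965284 = 677592/1215503 + 11861136 = 14417247069000/1215503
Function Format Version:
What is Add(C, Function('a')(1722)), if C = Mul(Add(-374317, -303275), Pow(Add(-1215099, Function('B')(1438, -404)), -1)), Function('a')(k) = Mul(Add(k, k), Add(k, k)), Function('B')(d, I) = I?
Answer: Rational(14417247069000, 1215503) ≈ 1.1861e+7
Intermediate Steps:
Function('a')(k) = Mul(4, Pow(k, 2)) (Function('a')(k) = Mul(Mul(2, k), Mul(2, k)) = Mul(4, Pow(k, 2)))
C = Rational(677592, 1215503) (C = Mul(Add(-374317, -303275), Pow(Add(-1215099, -404), -1)) = Mul(-677592, Pow(-1215503, -1)) = Mul(-677592, Rational(-1, 1215503)) = Rational(677592, 1215503) ≈ 0.55746)
Add(C, Function('a')(1722)) = Add(Rational(677592, 1215503), Mul(4, Pow(1722, 2))) = Add(Rational(677592, 1215503), Mul(4, 2965284)) = Add(Rational(677592, 1215503), 11861136) = Rational(14417247069000, 1215503)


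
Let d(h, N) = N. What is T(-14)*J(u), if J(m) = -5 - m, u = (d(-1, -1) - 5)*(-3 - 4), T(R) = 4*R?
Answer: 2632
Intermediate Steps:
u = 42 (u = (-1 - 5)*(-3 - 4) = -6*(-7) = 42)
T(-14)*J(u) = (4*(-14))*(-5 - 1*42) = -56*(-5 - 42) = -56*(-47) = 2632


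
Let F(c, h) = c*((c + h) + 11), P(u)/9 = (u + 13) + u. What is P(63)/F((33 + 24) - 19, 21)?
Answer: 1251/2660 ≈ 0.47030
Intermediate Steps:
P(u) = 117 + 18*u (P(u) = 9*((u + 13) + u) = 9*((13 + u) + u) = 9*(13 + 2*u) = 117 + 18*u)
F(c, h) = c*(11 + c + h)
P(63)/F((33 + 24) - 19, 21) = (117 + 18*63)/((((33 + 24) - 19)*(11 + ((33 + 24) - 19) + 21))) = (117 + 1134)/(((57 - 19)*(11 + (57 - 19) + 21))) = 1251/((38*(11 + 38 + 21))) = 1251/((38*70)) = 1251/2660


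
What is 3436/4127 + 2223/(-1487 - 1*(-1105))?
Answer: -7861769/1576514 ≈ -4.9868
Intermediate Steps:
3436/4127 + 2223/(-1487 - 1*(-1105)) = 3436*(1/4127) + 2223/(-1487 + 1105) = 3436/4127 + 2223/(-382) = 3436/4127 + 2223*(-1/382) = 3436/4127 - 2223/382 = -7861769/1576514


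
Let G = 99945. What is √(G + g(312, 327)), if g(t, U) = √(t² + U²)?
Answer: √(99945 + 3*√22697) ≈ 316.85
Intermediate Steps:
g(t, U) = √(U² + t²)
√(G + g(312, 327)) = √(99945 + √(327² + 312²)) = √(99945 + √(106929 + 97344)) = √(99945 + √204273) = √(99945 + 3*√22697)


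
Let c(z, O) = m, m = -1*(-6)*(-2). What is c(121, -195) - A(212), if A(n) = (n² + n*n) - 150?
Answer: -89750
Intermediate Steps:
m = -12 (m = 6*(-2) = -12)
c(z, O) = -12
A(n) = -150 + 2*n² (A(n) = (n² + n²) - 150 = 2*n² - 150 = -150 + 2*n²)
c(121, -195) - A(212) = -12 - (-150 + 2*212²) = -12 - (-150 + 2*44944) = -12 - (-150 + 89888) = -12 - 1*89738 = -12 - 89738 = -89750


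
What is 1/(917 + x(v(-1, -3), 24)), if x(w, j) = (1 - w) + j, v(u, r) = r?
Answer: 1/945 ≈ 0.0010582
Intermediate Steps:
x(w, j) = 1 + j - w
1/(917 + x(v(-1, -3), 24)) = 1/(917 + (1 + 24 - 1*(-3))) = 1/(917 + (1 + 24 + 3)) = 1/(917 + 28) = 1/945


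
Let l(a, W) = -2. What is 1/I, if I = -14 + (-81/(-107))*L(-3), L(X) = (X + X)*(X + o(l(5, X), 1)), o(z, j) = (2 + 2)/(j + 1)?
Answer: -107/1012 ≈ -0.10573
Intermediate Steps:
o(z, j) = 4/(1 + j)
L(X) = 2*X*(2 + X) (L(X) = (X + X)*(X + 4/(1 + 1)) = (2*X)*(X + 4/2) = (2*X)*(X + 4*(½)) = (2*X)*(X + 2) = (2*X)*(2 + X) = 2*X*(2 + X))
I = -1012/107 (I = -14 + (-81/(-107))*(2*(-3)*(2 - 3)) = -14 + (-81*(-1/107))*(2*(-3)*(-1)) = -14 + (81/107)*6 = -14 + 486/107 = -1012/107 ≈ -9.4579)
1/I = 1/(-1012/107) = -107/1012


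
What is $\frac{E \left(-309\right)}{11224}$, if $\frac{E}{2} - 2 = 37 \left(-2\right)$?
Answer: $\frac{5562}{1403} \approx 3.9644$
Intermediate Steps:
$E = -144$ ($E = 4 + 2 \cdot 37 \left(-2\right) = 4 + 2 \left(-74\right) = 4 - 148 = -144$)
$\frac{E \left(-309\right)}{11224} = \frac{\left(-144\right) \left(-309\right)}{11224} = 44496 \cdot \frac{1}{11224} = \frac{5562}{1403}$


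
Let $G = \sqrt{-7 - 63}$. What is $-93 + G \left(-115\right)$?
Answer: $-93 - 115 i \sqrt{70} \approx -93.0 - 962.16 i$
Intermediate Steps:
$G = i \sqrt{70}$ ($G = \sqrt{-70} = i \sqrt{70} \approx 8.3666 i$)
$-93 + G \left(-115\right) = -93 + i \sqrt{70} \left(-115\right) = -93 - 115 i \sqrt{70}$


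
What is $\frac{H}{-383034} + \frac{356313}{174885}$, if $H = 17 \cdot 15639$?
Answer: $\frac{9998282543}{7442989010} \approx 1.3433$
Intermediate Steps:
$H = 265863$
$\frac{H}{-383034} + \frac{356313}{174885} = \frac{265863}{-383034} + \frac{356313}{174885} = 265863 \left(- \frac{1}{383034}\right) + 356313 \cdot \frac{1}{174885} = - \frac{88621}{127678} + \frac{118771}{58295} = \frac{9998282543}{7442989010}$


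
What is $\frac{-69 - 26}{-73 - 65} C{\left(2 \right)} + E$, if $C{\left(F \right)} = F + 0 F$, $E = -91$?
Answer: $- \frac{6184}{69} \approx -89.623$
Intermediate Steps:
$C{\left(F \right)} = F$ ($C{\left(F \right)} = F + 0 = F$)
$\frac{-69 - 26}{-73 - 65} C{\left(2 \right)} + E = \frac{-69 - 26}{-73 - 65} \cdot 2 - 91 = - \frac{95}{-138} \cdot 2 - 91 = \left(-95\right) \left(- \frac{1}{138}\right) 2 - 91 = \frac{95}{138} \cdot 2 - 91 = \frac{95}{69} - 91 = - \frac{6184}{69}$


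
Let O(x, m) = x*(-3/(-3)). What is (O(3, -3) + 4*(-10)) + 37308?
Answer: 37271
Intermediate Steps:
O(x, m) = x (O(x, m) = x*(-3*(-⅓)) = x*1 = x)
(O(3, -3) + 4*(-10)) + 37308 = (3 + 4*(-10)) + 37308 = (3 - 40) + 37308 = -37 + 37308 = 37271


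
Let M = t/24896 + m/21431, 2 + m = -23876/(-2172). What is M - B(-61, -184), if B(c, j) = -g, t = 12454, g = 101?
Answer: 14703161053259/144857786784 ≈ 101.50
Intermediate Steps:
m = 4883/543 (m = -2 - 23876/(-2172) = -2 - 23876*(-1)/2172 = -2 - 1*(-5969/543) = -2 + 5969/543 = 4883/543 ≈ 8.9926)
B(c, j) = -101 (B(c, j) = -1*101 = -101)
M = 72524588075/144857786784 (M = 12454/24896 + (4883/543)/21431 = 12454*(1/24896) + (4883/543)*(1/21431) = 6227/12448 + 4883/11637033 = 72524588075/144857786784 ≈ 0.50066)
M - B(-61, -184) = 72524588075/144857786784 - 1*(-101) = 72524588075/144857786784 + 101 = 14703161053259/144857786784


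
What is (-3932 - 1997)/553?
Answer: -847/79 ≈ -10.722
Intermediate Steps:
(-3932 - 1997)/553 = -5929*1/553 = -847/79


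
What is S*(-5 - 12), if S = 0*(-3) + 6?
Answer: -102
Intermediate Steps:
S = 6 (S = 0 + 6 = 6)
S*(-5 - 12) = 6*(-5 - 12) = 6*(-17) = -102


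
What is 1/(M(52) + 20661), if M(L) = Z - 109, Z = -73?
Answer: 1/20479 ≈ 4.8831e-5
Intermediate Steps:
M(L) = -182 (M(L) = -73 - 109 = -182)
1/(M(52) + 20661) = 1/(-182 + 20661) = 1/20479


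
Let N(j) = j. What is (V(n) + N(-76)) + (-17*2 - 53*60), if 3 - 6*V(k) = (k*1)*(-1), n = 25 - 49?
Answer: -6587/2 ≈ -3293.5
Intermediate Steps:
n = -24
V(k) = ½ + k/6 (V(k) = ½ - k*1*(-1)/6 = ½ - k*(-1)/6 = ½ - (-1)*k/6 = ½ + k/6)
(V(n) + N(-76)) + (-17*2 - 53*60) = ((½ + (⅙)*(-24)) - 76) + (-17*2 - 53*60) = ((½ - 4) - 76) + (-34 - 3180) = (-7/2 - 76) - 3214 = -159/2 - 3214 = -6587/2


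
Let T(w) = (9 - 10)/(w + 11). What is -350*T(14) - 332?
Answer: -318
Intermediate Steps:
T(w) = -1/(11 + w)
-350*T(14) - 332 = -(-350)/(11 + 14) - 332 = -(-350)/25 - 332 = -350*(-1/25) - 332 = 14 - 332 = -318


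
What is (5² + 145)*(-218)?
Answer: -37060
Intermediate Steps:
(5² + 145)*(-218) = (25 + 145)*(-218) = 170*(-218) = -37060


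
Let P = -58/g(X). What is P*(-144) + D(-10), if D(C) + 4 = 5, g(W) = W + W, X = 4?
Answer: 1045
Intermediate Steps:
g(W) = 2*W
D(C) = 1 (D(C) = -4 + 5 = 1)
P = -29/4 (P = -58/(2*4) = -58/8 = -58*1/8 = -29/4 ≈ -7.2500)
P*(-144) + D(-10) = -29/4*(-144) + 1 = 1044 + 1 = 1045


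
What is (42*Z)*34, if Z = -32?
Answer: -45696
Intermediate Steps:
(42*Z)*34 = (42*(-32))*34 = -1344*34 = -45696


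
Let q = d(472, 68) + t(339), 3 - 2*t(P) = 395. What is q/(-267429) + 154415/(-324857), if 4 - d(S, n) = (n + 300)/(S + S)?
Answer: -2432720441258/5125694776527 ≈ -0.47461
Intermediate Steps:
t(P) = -196 (t(P) = 3/2 - ½*395 = 3/2 - 395/2 = -196)
d(S, n) = 4 - (300 + n)/(2*S) (d(S, n) = 4 - (n + 300)/(S + S) = 4 - (300 + n)/(2*S))
q = -11351/59 (q = (½)*(-300 - 1*68 + 8*472)/472 - 196 = (½)*(1/472)*(-300 - 68 + 3776) - 196 = (½)*(1/472)*3408 - 196 = 213/59 - 196 = -11351/59 ≈ -192.39)
q/(-267429) + 154415/(-324857) = -11351/59/(-267429) + 154415/(-324857) = -11351/59*(-1/267429) + 154415*(-1/324857) = 11351/15778311 - 154415/324857 = -2432720441258/5125694776527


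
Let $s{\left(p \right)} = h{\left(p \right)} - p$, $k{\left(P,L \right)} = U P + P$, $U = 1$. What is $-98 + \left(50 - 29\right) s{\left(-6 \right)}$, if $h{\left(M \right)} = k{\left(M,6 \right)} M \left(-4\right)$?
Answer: $-6020$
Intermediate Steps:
$k{\left(P,L \right)} = 2 P$ ($k{\left(P,L \right)} = 1 P + P = P + P = 2 P$)
$h{\left(M \right)} = - 8 M^{2}$ ($h{\left(M \right)} = 2 M M \left(-4\right) = 2 M^{2} \left(-4\right) = - 8 M^{2}$)
$s{\left(p \right)} = - p - 8 p^{2}$ ($s{\left(p \right)} = - 8 p^{2} - p = - p - 8 p^{2}$)
$-98 + \left(50 - 29\right) s{\left(-6 \right)} = -98 + \left(50 - 29\right) \left(- 6 \left(-1 - -48\right)\right) = -98 + \left(50 - 29\right) \left(- 6 \left(-1 + 48\right)\right) = -98 + 21 \left(\left(-6\right) 47\right) = -98 + 21 \left(-282\right) = -98 - 5922 = -6020$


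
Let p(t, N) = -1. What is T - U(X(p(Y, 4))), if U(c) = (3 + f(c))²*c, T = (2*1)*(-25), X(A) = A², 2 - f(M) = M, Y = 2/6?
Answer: -66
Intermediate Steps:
Y = ⅓ (Y = 2*(⅙) = ⅓ ≈ 0.33333)
f(M) = 2 - M
T = -50 (T = 2*(-25) = -50)
U(c) = c*(5 - c)² (U(c) = (3 + (2 - c))²*c = (5 - c)²*c = c*(5 - c)²)
T - U(X(p(Y, 4))) = -50 - (-1)²*(-5 + (-1)²)² = -50 - (-5 + 1)² = -50 - (-4)² = -50 - 16 = -66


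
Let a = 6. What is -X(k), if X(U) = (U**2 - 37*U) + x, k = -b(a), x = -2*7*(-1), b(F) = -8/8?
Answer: 22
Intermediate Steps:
b(F) = -1 (b(F) = -8*1/8 = -1)
x = 14 (x = -14*(-1) = 14)
k = 1 (k = -1*(-1) = 1)
X(U) = 14 + U**2 - 37*U (X(U) = (U**2 - 37*U) + 14 = 14 + U**2 - 37*U)
-X(k) = -(14 + 1**2 - 37*1) = -(14 + 1 - 37) = -1*(-22) = 22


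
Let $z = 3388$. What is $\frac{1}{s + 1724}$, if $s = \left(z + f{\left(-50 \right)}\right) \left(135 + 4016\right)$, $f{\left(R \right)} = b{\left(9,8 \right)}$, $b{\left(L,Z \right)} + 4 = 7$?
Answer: $\frac{1}{14077765} \approx 7.1034 \cdot 10^{-8}$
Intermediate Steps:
$b{\left(L,Z \right)} = 3$ ($b{\left(L,Z \right)} = -4 + 7 = 3$)
$f{\left(R \right)} = 3$
$s = 14076041$ ($s = \left(3388 + 3\right) \left(135 + 4016\right) = 3391 \cdot 4151 = 14076041$)
$\frac{1}{s + 1724} = \frac{1}{14076041 + 1724} = \frac{1}{14077765}$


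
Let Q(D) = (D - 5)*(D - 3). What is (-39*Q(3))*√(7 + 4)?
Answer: 0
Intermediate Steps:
Q(D) = (-5 + D)*(-3 + D)
(-39*Q(3))*√(7 + 4) = (-39*(15 + 3² - 8*3))*√(7 + 4) = (-39*(15 + 9 - 24))*√11 = (-39*0)*√11 = 0*√11 = 0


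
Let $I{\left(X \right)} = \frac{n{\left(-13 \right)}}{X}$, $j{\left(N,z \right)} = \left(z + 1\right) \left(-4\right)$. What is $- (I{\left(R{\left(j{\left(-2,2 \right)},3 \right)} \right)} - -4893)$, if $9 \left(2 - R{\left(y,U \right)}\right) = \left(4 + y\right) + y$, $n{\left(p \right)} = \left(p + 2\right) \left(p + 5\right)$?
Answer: $- \frac{93363}{19} \approx -4913.8$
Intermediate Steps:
$n{\left(p \right)} = \left(2 + p\right) \left(5 + p\right)$
$j{\left(N,z \right)} = -4 - 4 z$ ($j{\left(N,z \right)} = \left(1 + z\right) \left(-4\right) = -4 - 4 z$)
$R{\left(y,U \right)} = \frac{14}{9} - \frac{2 y}{9}$ ($R{\left(y,U \right)} = 2 - \frac{\left(4 + y\right) + y}{9} = 2 - \frac{4 + 2 y}{9} = 2 - \left(\frac{4}{9} + \frac{2 y}{9}\right) = \frac{14}{9} - \frac{2 y}{9}$)
$I{\left(X \right)} = \frac{88}{X}$ ($I{\left(X \right)} = \frac{10 + \left(-13\right)^{2} + 7 \left(-13\right)}{X} = \frac{10 + 169 - 91}{X} = \frac{88}{X}$)
$- (I{\left(R{\left(j{\left(-2,2 \right)},3 \right)} \right)} - -4893) = - (\frac{88}{\frac{14}{9} - \frac{2 \left(-4 - 8\right)}{9}} - -4893) = - (\frac{88}{\frac{14}{9} - \frac{2 \left(-4 - 8\right)}{9}} + 4893) = - (\frac{88}{\frac{14}{9} - - \frac{8}{3}} + 4893) = - (\frac{88}{\frac{14}{9} + \frac{8}{3}} + 4893) = - (\frac{88}{\frac{38}{9}} + 4893) = - (88 \cdot \frac{9}{38} + 4893) = - (\frac{396}{19} + 4893) = \left(-1\right) \frac{93363}{19} = - \frac{93363}{19}$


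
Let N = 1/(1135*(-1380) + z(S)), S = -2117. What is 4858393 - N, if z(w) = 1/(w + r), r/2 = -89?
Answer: 17464263698651188/3594658501 ≈ 4.8584e+6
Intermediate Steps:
r = -178 (r = 2*(-89) = -178)
z(w) = 1/(-178 + w) (z(w) = 1/(w - 178) = 1/(-178 + w))
N = -2295/3594658501 (N = 1/(1135*(-1380) + 1/(-178 - 2117)) = 1/(-1566300 + 1/(-2295)) = 1/(-1566300 - 1/2295) = 1/(-3594658501/2295) = -2295/3594658501 ≈ -6.3845e-7)
4858393 - N = 4858393 - 1*(-2295/3594658501) = 4858393 + 2295/3594658501 = 17464263698651188/3594658501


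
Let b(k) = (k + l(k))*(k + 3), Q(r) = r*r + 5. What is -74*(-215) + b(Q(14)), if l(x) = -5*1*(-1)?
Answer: 57934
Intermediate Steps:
Q(r) = 5 + r**2 (Q(r) = r**2 + 5 = 5 + r**2)
l(x) = 5 (l(x) = -5*(-1) = 5)
b(k) = (3 + k)*(5 + k) (b(k) = (k + 5)*(k + 3) = (5 + k)*(3 + k) = (3 + k)*(5 + k))
-74*(-215) + b(Q(14)) = -74*(-215) + (15 + (5 + 14**2)**2 + 8*(5 + 14**2)) = 15910 + (15 + (5 + 196)**2 + 8*(5 + 196)) = 15910 + (15 + 201**2 + 8*201) = 15910 + (15 + 40401 + 1608) = 15910 + 42024 = 57934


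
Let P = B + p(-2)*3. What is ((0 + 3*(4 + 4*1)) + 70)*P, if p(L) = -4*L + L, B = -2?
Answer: 1504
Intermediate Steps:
p(L) = -3*L
P = 16 (P = -2 - 3*(-2)*3 = -2 + 6*3 = -2 + 18 = 16)
((0 + 3*(4 + 4*1)) + 70)*P = ((0 + 3*(4 + 4*1)) + 70)*16 = ((0 + 3*(4 + 4)) + 70)*16 = ((0 + 3*8) + 70)*16 = ((0 + 24) + 70)*16 = (24 + 70)*16 = 94*16 = 1504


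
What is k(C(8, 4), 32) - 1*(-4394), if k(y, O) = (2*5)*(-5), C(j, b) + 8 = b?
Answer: 4344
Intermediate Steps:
C(j, b) = -8 + b
k(y, O) = -50 (k(y, O) = 10*(-5) = -50)
k(C(8, 4), 32) - 1*(-4394) = -50 - 1*(-4394) = -50 + 4394 = 4344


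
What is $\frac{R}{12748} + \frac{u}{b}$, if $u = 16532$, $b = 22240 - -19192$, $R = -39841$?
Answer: $- \frac{179992797}{66021892} \approx -2.7263$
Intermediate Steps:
$b = 41432$ ($b = 22240 + 19192 = 41432$)
$\frac{R}{12748} + \frac{u}{b} = - \frac{39841}{12748} + \frac{16532}{41432} = \left(-39841\right) \frac{1}{12748} + 16532 \cdot \frac{1}{41432} = - \frac{39841}{12748} + \frac{4133}{10358} = - \frac{179992797}{66021892}$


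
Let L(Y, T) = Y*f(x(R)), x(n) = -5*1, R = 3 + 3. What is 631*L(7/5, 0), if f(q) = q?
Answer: -4417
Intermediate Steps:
R = 6
x(n) = -5
L(Y, T) = -5*Y (L(Y, T) = Y*(-5) = -5*Y)
631*L(7/5, 0) = 631*(-35/5) = 631*(-5*7/5) = 631*(-7) = -4417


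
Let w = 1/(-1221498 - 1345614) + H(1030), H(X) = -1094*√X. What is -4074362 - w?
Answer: -10459343582543/2567112 + 1094*√1030 ≈ -4.0393e+6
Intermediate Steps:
w = -1/2567112 - 1094*√1030 (w = 1/(-1221498 - 1345614) - 1094*√1030 = 1/(-2567112) - 1094*√1030 = -1/2567112 - 1094*√1030 ≈ -35110.)
-4074362 - w = -4074362 - (-1/2567112 - 1094*√1030) = -4074362 + (1/2567112 + 1094*√1030) = -10459343582543/2567112 + 1094*√1030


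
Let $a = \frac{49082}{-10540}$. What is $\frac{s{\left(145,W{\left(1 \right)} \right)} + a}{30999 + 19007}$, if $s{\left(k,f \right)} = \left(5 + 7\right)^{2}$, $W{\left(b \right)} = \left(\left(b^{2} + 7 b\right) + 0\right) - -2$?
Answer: $\frac{734339}{263531620} \approx 0.0027865$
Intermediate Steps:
$a = - \frac{24541}{5270}$ ($a = 49082 \left(- \frac{1}{10540}\right) = - \frac{24541}{5270} \approx -4.6567$)
$W{\left(b \right)} = 2 + b^{2} + 7 b$ ($W{\left(b \right)} = \left(b^{2} + 7 b\right) + 2 = 2 + b^{2} + 7 b$)
$s{\left(k,f \right)} = 144$ ($s{\left(k,f \right)} = 12^{2} = 144$)
$\frac{s{\left(145,W{\left(1 \right)} \right)} + a}{30999 + 19007} = \frac{144 - \frac{24541}{5270}}{30999 + 19007} = \frac{734339}{5270 \cdot 50006} = \frac{734339}{5270} \cdot \frac{1}{50006} = \frac{734339}{263531620}$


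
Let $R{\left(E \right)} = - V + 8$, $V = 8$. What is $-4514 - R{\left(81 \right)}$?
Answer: $-4514$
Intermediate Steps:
$R{\left(E \right)} = 0$ ($R{\left(E \right)} = \left(-1\right) 8 + 8 = -8 + 8 = 0$)
$-4514 - R{\left(81 \right)} = -4514 - 0 = -4514 + 0 = -4514$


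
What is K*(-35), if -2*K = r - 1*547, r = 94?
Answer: -15855/2 ≈ -7927.5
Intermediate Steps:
K = 453/2 (K = -(94 - 1*547)/2 = -(94 - 547)/2 = -½*(-453) = 453/2 ≈ 226.50)
K*(-35) = (453/2)*(-35) = -15855/2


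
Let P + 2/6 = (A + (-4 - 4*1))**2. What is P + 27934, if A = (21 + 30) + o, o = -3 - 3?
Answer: 87908/3 ≈ 29303.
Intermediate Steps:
o = -6
A = 45 (A = (21 + 30) - 6 = 51 - 6 = 45)
P = 4106/3 (P = -1/3 + (45 + (-4 - 4*1))**2 = -1/3 + (45 + (-4 - 4))**2 = -1/3 + (45 - 8)**2 = -1/3 + 37**2 = -1/3 + 1369 = 4106/3 ≈ 1368.7)
P + 27934 = 4106/3 + 27934 = 87908/3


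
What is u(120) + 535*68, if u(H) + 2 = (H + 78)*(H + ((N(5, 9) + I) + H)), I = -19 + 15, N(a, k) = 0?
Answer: 83106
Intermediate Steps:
I = -4
u(H) = -2 + (-4 + 2*H)*(78 + H) (u(H) = -2 + (H + 78)*(H + ((0 - 4) + H)) = -2 + (78 + H)*(H + (-4 + H)) = -2 + (78 + H)*(-4 + 2*H) = -2 + (-4 + 2*H)*(78 + H))
u(120) + 535*68 = (-314 + 2*120² + 152*120) + 535*68 = (-314 + 2*14400 + 18240) + 36380 = (-314 + 28800 + 18240) + 36380 = 46726 + 36380 = 83106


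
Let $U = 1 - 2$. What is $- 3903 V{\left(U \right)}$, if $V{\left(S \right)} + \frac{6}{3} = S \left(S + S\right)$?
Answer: $0$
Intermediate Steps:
$U = -1$ ($U = 1 - 2 = -1$)
$V{\left(S \right)} = -2 + 2 S^{2}$ ($V{\left(S \right)} = -2 + S \left(S + S\right) = -2 + S 2 S = -2 + 2 S^{2}$)
$- 3903 V{\left(U \right)} = - 3903 \left(-2 + 2 \left(-1\right)^{2}\right) = - 3903 \left(-2 + 2 \cdot 1\right) = - 3903 \left(-2 + 2\right) = \left(-3903\right) 0 = 0$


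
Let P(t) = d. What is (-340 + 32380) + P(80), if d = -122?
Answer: 31918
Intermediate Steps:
P(t) = -122
(-340 + 32380) + P(80) = (-340 + 32380) - 122 = 32040 - 122 = 31918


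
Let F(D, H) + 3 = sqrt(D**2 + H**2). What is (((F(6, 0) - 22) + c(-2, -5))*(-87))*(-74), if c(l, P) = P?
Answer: -154512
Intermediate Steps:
F(D, H) = -3 + sqrt(D**2 + H**2)
(((F(6, 0) - 22) + c(-2, -5))*(-87))*(-74) = ((((-3 + sqrt(6**2 + 0**2)) - 22) - 5)*(-87))*(-74) = ((((-3 + sqrt(36 + 0)) - 22) - 5)*(-87))*(-74) = ((((-3 + sqrt(36)) - 22) - 5)*(-87))*(-74) = ((((-3 + 6) - 22) - 5)*(-87))*(-74) = (((3 - 22) - 5)*(-87))*(-74) = ((-19 - 5)*(-87))*(-74) = -24*(-87)*(-74) = 2088*(-74) = -154512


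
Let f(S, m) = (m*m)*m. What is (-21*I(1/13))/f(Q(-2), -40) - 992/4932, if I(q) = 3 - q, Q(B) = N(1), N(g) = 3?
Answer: -102676033/512928000 ≈ -0.20018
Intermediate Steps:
Q(B) = 3
f(S, m) = m**3 (f(S, m) = m**2*m = m**3)
(-21*I(1/13))/f(Q(-2), -40) - 992/4932 = (-21*(3 - 1/13))/((-40)**3) - 992/4932 = -21*(3 - 1*1/13)/(-64000) - 992*1/4932 = -21*(3 - 1/13)*(-1/64000) - 248/1233 = -21*38/13*(-1/64000) - 248/1233 = -798/13*(-1/64000) - 248/1233 = 399/416000 - 248/1233 = -102676033/512928000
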